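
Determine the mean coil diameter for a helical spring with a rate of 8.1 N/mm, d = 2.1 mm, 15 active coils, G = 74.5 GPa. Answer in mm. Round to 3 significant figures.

11.4 mm

D = (Gd⁴/(8N_a·k))^(1/3) = (74.5×10³·2.1⁴/(8·15·8.1))^(1/3)
  = (1490.62)^(1/3) = 11.4232 mm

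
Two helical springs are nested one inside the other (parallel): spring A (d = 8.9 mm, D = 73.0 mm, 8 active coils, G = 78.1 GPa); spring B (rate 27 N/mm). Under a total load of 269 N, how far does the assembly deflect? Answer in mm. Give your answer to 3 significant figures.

5.76 mm

k_A = Gd⁴/(8D³N_a) = (78.1×10³)(8.9⁴)/(8·73.0³·8) = 19.682 N/mm
Parallel: k_eq = 19.682 + 27 = 46.682 N/mm
δ = F/k_eq = 269/46.682 = 5.7624 mm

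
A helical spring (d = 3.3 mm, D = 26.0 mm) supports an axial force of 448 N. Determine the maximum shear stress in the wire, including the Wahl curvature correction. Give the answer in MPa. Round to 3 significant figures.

980 MPa

Spring index C = D/d = 26.0/3.3 = 7.8788
K_W = (4C−1)/(4C−4) + 0.615/C = 30.515/27.515 + 0.0781 = 1.1871
τ₀ = 8FD/(πd³) = 8·448·26.0/(π·3.3³) = 93184/112.9 = 825.37 MPa
τ_max = K·τ₀ = 1.1871 × 825.37 = 979.79 MPa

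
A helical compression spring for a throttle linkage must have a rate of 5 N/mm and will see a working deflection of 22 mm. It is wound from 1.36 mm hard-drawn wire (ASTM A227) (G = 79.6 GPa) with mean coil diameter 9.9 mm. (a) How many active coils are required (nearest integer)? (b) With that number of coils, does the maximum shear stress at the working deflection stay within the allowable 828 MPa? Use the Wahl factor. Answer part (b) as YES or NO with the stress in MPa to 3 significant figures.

(a) 7 coils; (b) NO, τ_max = 1330 MPa

N_a = Gd⁴/(8D³k) = (79.6×10³)(1.36⁴)/(8·9.9³·5) = 7.016 → N_a = 7
Actual rate k = Gd⁴/(8D³·7) = 5.0116 N/mm
Working load F = kδ = 5.0116·22 = 110.25 N
C = 9.9/1.36 = 7.2794; K_W = (4C−1)/(4C−4)+0.615/C = 1.2039
τ_max = K_W·8FD/(πd³) = 1.2039·1105 = 1330.3 MPa
τ_max > 828 MPa → exceeds allowable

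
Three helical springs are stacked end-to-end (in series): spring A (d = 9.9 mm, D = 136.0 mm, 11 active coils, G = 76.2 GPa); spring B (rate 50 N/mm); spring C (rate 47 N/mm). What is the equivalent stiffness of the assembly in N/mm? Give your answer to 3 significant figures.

2.91 N/mm

k_A = Gd⁴/(8D³N_a) = (76.2×10³)(9.9⁴)/(8·136.0³·11) = 3.3067 N/mm
Series: 1/k_eq = 1/3.3067 + 1/50 + 1/47 = 0.34369; k_eq = 2.9096 N/mm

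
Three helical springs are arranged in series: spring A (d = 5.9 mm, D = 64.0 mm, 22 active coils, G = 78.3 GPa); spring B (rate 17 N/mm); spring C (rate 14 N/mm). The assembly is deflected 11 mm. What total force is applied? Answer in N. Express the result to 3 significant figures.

k_A = Gd⁴/(8D³N_a) = (78.3×10³)(5.9⁴)/(8·64.0³·22) = 2.0564 N/mm
Series: 1/k_eq = 1/2.0564 + 1/17 + 1/14 = 0.61653; k_eq = 1.622 N/mm
F = k_eq·δ = 1.622·11 = 17.842 N

17.8 N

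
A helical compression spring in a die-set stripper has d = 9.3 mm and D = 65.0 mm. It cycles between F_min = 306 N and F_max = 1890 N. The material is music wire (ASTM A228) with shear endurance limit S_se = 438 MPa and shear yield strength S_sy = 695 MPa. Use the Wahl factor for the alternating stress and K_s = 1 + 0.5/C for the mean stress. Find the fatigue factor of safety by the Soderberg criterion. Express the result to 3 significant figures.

C = D/d = 65.0/9.3 = 6.9892; K_W = (4C−1)/(4C−4)+0.615/C = 1.2132; K_s = 1+0.5/C = 1.0715
F_a = (F_max−F_min)/2 = 792 N; F_m = (F_max+F_min)/2 = 1098 N
τ_a = K_W·8F_aD/(πd³) = 1.2132 × 162.98 = 197.73 MPa
τ_m = K_s·8F_mD/(πd³) = 1.0715 × 225.95 = 242.11 MPa
Soderberg: 1/n_f = τ_a/S_se + τ_m/S_sy = 197.73/438 + 242.11/695 = 0.45143 + 0.34836 = 0.7998
n_f = 1/0.7998 = 1.25

1.25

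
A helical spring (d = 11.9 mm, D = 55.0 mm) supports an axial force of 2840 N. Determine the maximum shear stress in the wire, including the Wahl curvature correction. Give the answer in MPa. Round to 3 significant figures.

316 MPa

Spring index C = D/d = 55.0/11.9 = 4.6218
K_W = (4C−1)/(4C−4) + 0.615/C = 17.487/14.487 + 0.1331 = 1.3401
τ₀ = 8FD/(πd³) = 8·2840·55.0/(π·11.9³) = 1.2496e+06/5294.1 = 236.04 MPa
τ_max = K·τ₀ = 1.3401 × 236.04 = 316.32 MPa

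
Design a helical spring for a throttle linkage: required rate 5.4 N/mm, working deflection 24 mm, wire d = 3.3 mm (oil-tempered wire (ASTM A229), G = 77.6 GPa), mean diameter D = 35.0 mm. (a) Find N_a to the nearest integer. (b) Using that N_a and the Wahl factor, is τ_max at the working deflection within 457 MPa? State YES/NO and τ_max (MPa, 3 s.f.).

(a) 5 coils; (b) YES, τ_max = 363 MPa

N_a = Gd⁴/(8D³k) = (77.6×10³)(3.3⁴)/(8·35.0³·5.4) = 4.969 → N_a = 5
Actual rate k = Gd⁴/(8D³·5) = 5.366 N/mm
Working load F = kδ = 5.366·24 = 128.78 N
C = 35.0/3.3 = 10.6061; K_W = (4C−1)/(4C−4)+0.615/C = 1.1361
τ_max = K_W·8FD/(πd³) = 1.1361·319.4 = 362.85 MPa
τ_max ≤ 457 MPa → acceptable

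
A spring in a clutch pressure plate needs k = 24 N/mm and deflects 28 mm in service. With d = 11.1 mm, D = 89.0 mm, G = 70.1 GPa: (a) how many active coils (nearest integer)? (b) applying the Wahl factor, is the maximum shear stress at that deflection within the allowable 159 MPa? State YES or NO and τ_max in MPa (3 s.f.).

(a) 8 coils; (b) YES, τ_max = 130 MPa

N_a = Gd⁴/(8D³k) = (70.1×10³)(11.1⁴)/(8·89.0³·24) = 7.862 → N_a = 8
Actual rate k = Gd⁴/(8D³·8) = 23.586 N/mm
Working load F = kδ = 23.586·28 = 660.42 N
C = 89.0/11.1 = 8.0180; K_W = (4C−1)/(4C−4)+0.615/C = 1.1836
τ_max = K_W·8FD/(πd³) = 1.1836·109.44 = 129.53 MPa
τ_max ≤ 159 MPa → acceptable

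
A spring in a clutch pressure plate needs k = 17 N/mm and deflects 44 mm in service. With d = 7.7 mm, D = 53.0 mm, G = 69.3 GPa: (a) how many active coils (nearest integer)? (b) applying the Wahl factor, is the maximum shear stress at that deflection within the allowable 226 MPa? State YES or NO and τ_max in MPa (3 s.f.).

(a) 12 coils; (b) NO, τ_max = 270 MPa

N_a = Gd⁴/(8D³k) = (69.3×10³)(7.7⁴)/(8·53.0³·17) = 12.03 → N_a = 12
Actual rate k = Gd⁴/(8D³·12) = 17.045 N/mm
Working load F = kδ = 17.045·44 = 749.98 N
C = 53.0/7.7 = 6.8831; K_W = (4C−1)/(4C−4)+0.615/C = 1.2168
τ_max = K_W·8FD/(πd³) = 1.2168·221.71 = 269.79 MPa
τ_max > 226 MPa → exceeds allowable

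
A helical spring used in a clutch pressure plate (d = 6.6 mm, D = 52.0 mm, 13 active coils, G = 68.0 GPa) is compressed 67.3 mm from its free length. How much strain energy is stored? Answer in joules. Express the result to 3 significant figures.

20.0 J

k = Gd⁴/(8D³N_a) = (68.0×10³)(6.6⁴)/(8·52.0³·13) = 8.8235 N/mm
U = ½kδ² = 0.5 × 8.8235 × 67.3² = 19982 N·mm = 19.982 J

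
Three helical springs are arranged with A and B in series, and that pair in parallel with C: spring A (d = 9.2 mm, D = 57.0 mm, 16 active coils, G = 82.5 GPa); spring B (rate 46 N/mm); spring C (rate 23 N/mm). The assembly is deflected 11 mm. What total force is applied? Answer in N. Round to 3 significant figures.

k_A = Gd⁴/(8D³N_a) = (82.5×10³)(9.2⁴)/(8·57.0³·16) = 24.933 N/mm
Springs A,B series: k_AB = 1/(1/24.933+1/46) = 16.169 N/mm; parallel with C: k_eq = 16.169+23 = 39.169 N/mm
F = k_eq·δ = 39.169·11 = 430.86 N

431 N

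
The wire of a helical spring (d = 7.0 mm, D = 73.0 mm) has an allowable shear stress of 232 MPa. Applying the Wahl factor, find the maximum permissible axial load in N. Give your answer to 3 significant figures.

376 N

C = D/d = 73.0/7.0 = 10.4286
K_W = (4C−1)/(4C−4) + 0.615/C = 40.714/37.714 + 0.0590 = 1.1385
τ_max = K·8FD/(πd³) → F_max = τ_allow·πd³/(8DK)
F_max = 232·π·7.0³/(8·73.0·1.1385) = 2.5e+05/664.89 = 375.99 N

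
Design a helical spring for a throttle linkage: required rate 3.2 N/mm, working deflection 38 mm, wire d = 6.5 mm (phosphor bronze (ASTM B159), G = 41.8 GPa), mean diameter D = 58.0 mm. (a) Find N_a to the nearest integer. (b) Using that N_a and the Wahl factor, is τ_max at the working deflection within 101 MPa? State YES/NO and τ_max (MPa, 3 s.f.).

N_a = Gd⁴/(8D³k) = (41.8×10³)(6.5⁴)/(8·58.0³·3.2) = 14.94 → N_a = 15
Actual rate k = Gd⁴/(8D³·15) = 3.1869 N/mm
Working load F = kδ = 3.1869·38 = 121.1 N
C = 58.0/6.5 = 8.9231; K_W = (4C−1)/(4C−4)+0.615/C = 1.1636
τ_max = K_W·8FD/(πd³) = 1.1636·65.129 = 75.783 MPa
τ_max ≤ 101 MPa → acceptable

(a) 15 coils; (b) YES, τ_max = 75.8 MPa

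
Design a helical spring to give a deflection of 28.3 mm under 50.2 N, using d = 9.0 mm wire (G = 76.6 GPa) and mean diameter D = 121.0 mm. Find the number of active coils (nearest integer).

20

Required rate k = F/δ = 50.2/28.3 = 1.7739 N/mm
N_a = Gd⁴/(8D³k) = (76.6×10³ × 9.0⁴)/(8 × 121.0³ × 1.7739)
    = 5.02573e+08 / 2.51399e+07 = 19.99 → 20 coils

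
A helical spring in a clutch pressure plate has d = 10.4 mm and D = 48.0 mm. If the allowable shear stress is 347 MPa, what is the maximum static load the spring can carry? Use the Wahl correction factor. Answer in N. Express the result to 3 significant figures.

C = D/d = 48.0/10.4 = 4.6154
K_W = (4C−1)/(4C−4) + 0.615/C = 17.462/14.462 + 0.1333 = 1.3407
τ_max = K·8FD/(πd³) → F_max = τ_allow·πd³/(8DK)
F_max = 347·π·10.4³/(8·48.0·1.3407) = 1.2263e+06/514.83 = 2381.9 N

2380 N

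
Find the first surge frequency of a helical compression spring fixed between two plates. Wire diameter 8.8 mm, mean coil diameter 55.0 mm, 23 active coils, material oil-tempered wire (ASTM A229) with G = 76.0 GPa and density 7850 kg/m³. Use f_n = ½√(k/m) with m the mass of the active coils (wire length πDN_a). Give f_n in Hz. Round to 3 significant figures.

44.3 Hz

k = Gd⁴/(8D³N_a) = (76.0×10³)(8.8⁴)/(8·55.0³·23) = 14.888 N/mm = 14888 N/m
Wire length L = πDN_a = π·55.0·23 = 3974.1 mm
m = ρ·(πd²/4)·L = 7850 × 60.821×10⁻⁶ m² × 3.9741 m = 1.8974 kg
f_n = ½√(k/m) = 0.5·√(14888/1.8974) = 0.5·√(7846.4) = 44.29 Hz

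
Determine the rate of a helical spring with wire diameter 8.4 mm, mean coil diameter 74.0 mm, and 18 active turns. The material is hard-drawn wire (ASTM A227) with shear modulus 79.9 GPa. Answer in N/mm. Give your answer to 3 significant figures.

k = Gd⁴/(8D³N_a) = (79.9×10³ × 8.4⁴) / (8 × 74.0³ × 18)
  = 3.97799e+08 / 5.83523e+07 = 6.8172 N/mm

6.82 N/mm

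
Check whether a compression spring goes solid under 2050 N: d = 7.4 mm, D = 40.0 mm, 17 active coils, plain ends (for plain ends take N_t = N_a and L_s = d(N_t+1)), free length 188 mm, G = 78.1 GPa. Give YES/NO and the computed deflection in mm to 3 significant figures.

k = Gd⁴/(8D³N_a) = (78.1×10³)(7.4⁴)/(8·40.0³·17) = 26.907 N/mm
N_t = 17; L_s = 7.4·18 = 133.2 mm; δ_solid = L₀ − L_s = 188 − 133.2 = 54.8 mm
δ = F/k = 2050/26.907 = 76.189 mm
δ ≥ δ_solid → spring goes solid

YES, δ = 76.2 mm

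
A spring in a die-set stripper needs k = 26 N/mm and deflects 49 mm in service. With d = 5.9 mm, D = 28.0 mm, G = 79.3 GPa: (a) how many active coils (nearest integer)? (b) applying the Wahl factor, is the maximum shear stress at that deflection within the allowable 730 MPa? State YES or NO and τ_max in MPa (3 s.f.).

(a) 21 coils; (b) YES, τ_max = 589 MPa

N_a = Gd⁴/(8D³k) = (79.3×10³)(5.9⁴)/(8·28.0³·26) = 21.04 → N_a = 21
Actual rate k = Gd⁴/(8D³·21) = 26.055 N/mm
Working load F = kδ = 26.055·49 = 1276.7 N
C = 28.0/5.9 = 4.7458; K_W = (4C−1)/(4C−4)+0.615/C = 1.3298
τ_max = K_W·8FD/(πd³) = 1.3298·443.24 = 589.42 MPa
τ_max ≤ 730 MPa → acceptable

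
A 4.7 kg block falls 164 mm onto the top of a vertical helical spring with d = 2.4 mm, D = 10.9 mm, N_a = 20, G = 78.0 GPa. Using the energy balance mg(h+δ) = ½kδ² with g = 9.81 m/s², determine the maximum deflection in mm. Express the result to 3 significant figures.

38.7 mm

k = Gd⁴/(8D³N_a) = (78.0×10³)(2.4⁴)/(8·10.9³·20) = 12.489 N/mm
W = mg = 4.7 × 9.81 = 46.107 N
½kδ² − Wδ − Wh = 0 → δ = (W + √(W² + 2kWh))/k
δ = (46.107 + √(2125.9 + 188878))/12.489 = (46.107 + 437.04)/12.489 = 38.685 mm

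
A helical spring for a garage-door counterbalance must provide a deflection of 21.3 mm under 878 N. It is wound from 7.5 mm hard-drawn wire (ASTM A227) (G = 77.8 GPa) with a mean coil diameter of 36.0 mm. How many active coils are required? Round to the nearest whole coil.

16

Required rate k = F/δ = 878/21.3 = 41.221 N/mm
N_a = Gd⁴/(8D³k) = (77.8×10³ × 7.5⁴)/(8 × 36.0³ × 41.221)
    = 2.46164e+08 / 1.53855e+07 = 16 → 16 coils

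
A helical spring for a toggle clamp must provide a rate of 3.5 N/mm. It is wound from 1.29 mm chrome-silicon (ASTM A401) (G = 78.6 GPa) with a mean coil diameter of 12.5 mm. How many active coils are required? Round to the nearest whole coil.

4

N_a = Gd⁴/(8D³k) = (78.6×10³ × 1.29⁴)/(8 × 12.5³ × 3.5)
    = 217661 / 54687.5 = 3.98 → 4 coils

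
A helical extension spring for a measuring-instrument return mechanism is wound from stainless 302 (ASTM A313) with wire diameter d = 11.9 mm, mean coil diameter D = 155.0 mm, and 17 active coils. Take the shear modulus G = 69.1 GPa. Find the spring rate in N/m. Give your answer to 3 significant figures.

k = Gd⁴/(8D³N_a) = (69.1×10³ × 11.9⁴) / (8 × 155.0³ × 17)
  = 1.38569e+09 / 5.06447e+08 = 2.7361 N/mm = 2736.1 N/m

2740 N/m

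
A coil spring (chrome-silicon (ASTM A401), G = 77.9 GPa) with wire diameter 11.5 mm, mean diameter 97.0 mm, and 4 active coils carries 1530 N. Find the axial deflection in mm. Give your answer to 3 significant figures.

k = Gd⁴/(8D³N_a) = (77.9×10³)(11.5⁴)/(8·97.0³·4) = 46.651 N/mm
δ = F/k = 1530 / 46.651 = 32.797 mm

32.8 mm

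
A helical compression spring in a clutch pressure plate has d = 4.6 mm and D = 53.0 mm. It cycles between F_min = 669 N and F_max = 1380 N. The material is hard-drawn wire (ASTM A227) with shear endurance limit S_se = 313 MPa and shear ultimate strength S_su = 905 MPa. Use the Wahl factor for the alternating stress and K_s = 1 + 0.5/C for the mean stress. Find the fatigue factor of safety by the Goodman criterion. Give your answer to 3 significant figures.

0.293

C = D/d = 53.0/4.6 = 11.5217; K_W = (4C−1)/(4C−4)+0.615/C = 1.1247; K_s = 1+0.5/C = 1.0434
F_a = (F_max−F_min)/2 = 355.5 N; F_m = (F_max+F_min)/2 = 1024.5 N
τ_a = K_W·8F_aD/(πd³) = 1.1247 × 492.93 = 554.37 MPa
τ_m = K_s·8F_mD/(πd³) = 1.0434 × 1420.5 = 1482.2 MPa
Goodman: 1/n_f = τ_a/S_se + τ_m/S_su = 554.37/313 + 1482.2/905 = 1.77116 + 1.63778 = 3.4089
n_f = 1/3.4089 = 0.2933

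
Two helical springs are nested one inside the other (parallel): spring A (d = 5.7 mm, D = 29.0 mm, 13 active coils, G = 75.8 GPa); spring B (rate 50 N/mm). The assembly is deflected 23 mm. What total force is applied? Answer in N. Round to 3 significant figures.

k_A = Gd⁴/(8D³N_a) = (75.8×10³)(5.7⁴)/(8·29.0³·13) = 31.546 N/mm
Parallel: k_eq = 31.546 + 50 = 81.546 N/mm
F = k_eq·δ = 81.546·23 = 1875.6 N

1880 N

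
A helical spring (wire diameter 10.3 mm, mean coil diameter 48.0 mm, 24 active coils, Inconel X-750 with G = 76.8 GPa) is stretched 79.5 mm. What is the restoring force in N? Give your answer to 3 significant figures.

3240 N

k = Gd⁴/(8D³N_a) = (76.8×10³)(10.3⁴)/(8·48.0³·24) = 40.709 N/mm
F = k·δ = 40.709 × 79.5 = 3236.3 N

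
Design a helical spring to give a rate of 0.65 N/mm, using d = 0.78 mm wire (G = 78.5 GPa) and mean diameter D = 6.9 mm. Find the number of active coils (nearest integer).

17

N_a = Gd⁴/(8D³k) = (78.5×10³ × 0.78⁴)/(8 × 6.9³ × 0.65)
    = 29056.8 / 1708.25 = 17.01 → 17 coils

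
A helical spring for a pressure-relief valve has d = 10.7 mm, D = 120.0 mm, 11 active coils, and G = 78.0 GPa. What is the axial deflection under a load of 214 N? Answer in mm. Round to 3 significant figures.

31.8 mm

k = Gd⁴/(8D³N_a) = (78.0×10³)(10.7⁴)/(8·120.0³·11) = 6.7236 N/mm
δ = F/k = 214 / 6.7236 = 31.828 mm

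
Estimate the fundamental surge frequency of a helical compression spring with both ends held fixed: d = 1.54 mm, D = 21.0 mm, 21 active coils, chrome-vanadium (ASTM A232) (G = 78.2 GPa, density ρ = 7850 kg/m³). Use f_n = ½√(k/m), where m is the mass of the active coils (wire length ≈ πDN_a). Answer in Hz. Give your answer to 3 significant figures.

k = Gd⁴/(8D³N_a) = (78.2×10³)(1.54⁴)/(8·21.0³·21) = 0.2827 N/mm = 282.7 N/m
Wire length L = πDN_a = π·21.0·21 = 1385.4 mm
m = ρ·(πd²/4)·L = 7850 × 1.8627×10⁻⁶ m² × 1.3854 m = 0.020258 kg
f_n = ½√(k/m) = 0.5·√(282.7/0.020258) = 0.5·√(13955) = 59.066 Hz

59.1 Hz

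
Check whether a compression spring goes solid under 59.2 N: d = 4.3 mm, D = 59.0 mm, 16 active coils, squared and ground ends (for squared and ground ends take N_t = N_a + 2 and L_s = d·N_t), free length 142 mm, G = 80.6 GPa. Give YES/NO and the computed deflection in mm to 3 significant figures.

NO, δ = 56.5 mm

k = Gd⁴/(8D³N_a) = (80.6×10³)(4.3⁴)/(8·59.0³·16) = 1.0482 N/mm
N_t = 18; L_s = 4.3·18 = 77.4 mm; δ_solid = L₀ − L_s = 142 − 77.4 = 64.6 mm
δ = F/k = 59.2/1.0482 = 56.478 mm
δ < δ_solid → spring does not go solid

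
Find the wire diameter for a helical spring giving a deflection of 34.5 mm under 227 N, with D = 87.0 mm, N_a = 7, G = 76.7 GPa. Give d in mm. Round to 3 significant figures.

Required rate k = F/δ = 227/34.5 = 6.5797 N/mm
d = (8D³N_a·k / G)^(1/4) = (8·87.0³·7·6.5797 / (76.7×10³))^0.25
  = (3163.4)^0.25 = 7.4996 mm

7.50 mm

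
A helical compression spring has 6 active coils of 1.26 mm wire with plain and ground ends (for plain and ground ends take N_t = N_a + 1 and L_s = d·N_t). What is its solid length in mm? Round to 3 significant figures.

plain and ground ends: N_t = N_a + 1 = 6 + 1 = 7
L_s = d·N_t = 1.26 × 7 = 8.82 mm

8.82 mm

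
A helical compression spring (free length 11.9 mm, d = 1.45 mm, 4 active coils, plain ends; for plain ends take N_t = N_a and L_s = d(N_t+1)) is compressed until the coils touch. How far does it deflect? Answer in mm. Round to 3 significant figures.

4.65 mm

N_t = 4; L_s = 1.45·5 = 7.25 mm
δ_solid = L₀ − L_s = 11.9 − 7.25 = 4.65 mm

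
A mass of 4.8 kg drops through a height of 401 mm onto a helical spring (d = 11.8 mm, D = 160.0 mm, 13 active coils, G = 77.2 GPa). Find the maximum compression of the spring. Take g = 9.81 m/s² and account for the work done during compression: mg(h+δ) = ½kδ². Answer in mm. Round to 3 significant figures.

k = Gd⁴/(8D³N_a) = (77.2×10³)(11.8⁴)/(8·160.0³·13) = 3.5136 N/mm
W = mg = 4.8 × 9.81 = 47.088 N
½kδ² − Wδ − Wh = 0 → δ = (W + √(W² + 2kWh))/k
δ = (47.088 + √(2217.3 + 132690))/3.5136 = (47.088 + 367.3)/3.5136 = 117.94 mm

118 mm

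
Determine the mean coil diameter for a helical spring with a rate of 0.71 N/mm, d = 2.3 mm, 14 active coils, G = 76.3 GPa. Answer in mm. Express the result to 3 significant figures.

29.9 mm

D = (Gd⁴/(8N_a·k))^(1/3) = (76.3×10³·2.3⁴/(8·14·0.71))^(1/3)
  = (26850.9)^(1/3) = 29.9447 mm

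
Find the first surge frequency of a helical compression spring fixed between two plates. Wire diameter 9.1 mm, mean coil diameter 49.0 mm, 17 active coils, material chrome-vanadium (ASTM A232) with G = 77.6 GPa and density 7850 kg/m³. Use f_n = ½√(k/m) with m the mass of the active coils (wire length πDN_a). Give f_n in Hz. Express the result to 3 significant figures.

k = Gd⁴/(8D³N_a) = (77.6×10³)(9.1⁴)/(8·49.0³·17) = 33.258 N/mm = 33258 N/m
Wire length L = πDN_a = π·49.0·17 = 2616.9 mm
m = ρ·(πd²/4)·L = 7850 × 65.039×10⁻⁶ m² × 2.6169 m = 1.3361 kg
f_n = ½√(k/m) = 0.5·√(33258/1.3361) = 0.5·√(24892) = 78.886 Hz

78.9 Hz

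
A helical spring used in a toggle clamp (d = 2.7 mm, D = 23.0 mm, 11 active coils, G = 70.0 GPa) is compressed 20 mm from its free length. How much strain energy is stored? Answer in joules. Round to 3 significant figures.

k = Gd⁴/(8D³N_a) = (70.0×10³)(2.7⁴)/(8·23.0³·11) = 3.4745 N/mm
U = ½kδ² = 0.5 × 3.4745 × 20² = 694.89 N·mm = 0.69489 J

0.695 J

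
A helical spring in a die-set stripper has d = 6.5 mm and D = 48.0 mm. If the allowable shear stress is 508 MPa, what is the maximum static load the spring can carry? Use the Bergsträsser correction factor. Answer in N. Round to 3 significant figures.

960 N

C = D/d = 48.0/6.5 = 7.3846
K_B = (4C+2)/(4C−3) = 31.538/26.538 = 1.1884
τ_max = K·8FD/(πd³) → F_max = τ_allow·πd³/(8DK)
F_max = 508·π·6.5³/(8·48.0·1.1884) = 4.3828e+05/456.35 = 960.41 N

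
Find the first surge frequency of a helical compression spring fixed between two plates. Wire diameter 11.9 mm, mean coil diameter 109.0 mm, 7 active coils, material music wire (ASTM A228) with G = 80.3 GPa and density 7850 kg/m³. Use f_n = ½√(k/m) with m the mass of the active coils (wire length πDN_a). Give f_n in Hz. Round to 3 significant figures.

51.5 Hz

k = Gd⁴/(8D³N_a) = (80.3×10³)(11.9⁴)/(8·109.0³·7) = 22.204 N/mm = 22204 N/m
Wire length L = πDN_a = π·109.0·7 = 2397 mm
m = ρ·(πd²/4)·L = 7850 × 111.22×10⁻⁶ m² × 2.397 m = 2.0928 kg
f_n = ½√(k/m) = 0.5·√(22204/2.0928) = 0.5·√(10610) = 51.502 Hz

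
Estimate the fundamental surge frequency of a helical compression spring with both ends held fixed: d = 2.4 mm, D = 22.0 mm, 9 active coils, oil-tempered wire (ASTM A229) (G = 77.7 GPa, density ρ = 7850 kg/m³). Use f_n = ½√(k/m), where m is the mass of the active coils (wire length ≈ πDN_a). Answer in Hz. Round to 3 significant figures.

195 Hz

k = Gd⁴/(8D³N_a) = (77.7×10³)(2.4⁴)/(8·22.0³·9) = 3.3625 N/mm = 3362.5 N/m
Wire length L = πDN_a = π·22.0·9 = 622.04 mm
m = ρ·(πd²/4)·L = 7850 × 4.5239×10⁻⁶ m² × 0.62204 m = 0.02209 kg
f_n = ½√(k/m) = 0.5·√(3362.5/0.02209) = 0.5·√(1.5222e+05) = 195.08 Hz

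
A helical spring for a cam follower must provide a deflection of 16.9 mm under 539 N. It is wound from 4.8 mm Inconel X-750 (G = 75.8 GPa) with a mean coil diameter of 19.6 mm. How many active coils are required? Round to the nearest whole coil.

21

Required rate k = F/δ = 539/16.9 = 31.893 N/mm
N_a = Gd⁴/(8D³k) = (75.8×10³ × 4.8⁴)/(8 × 19.6³ × 31.893)
    = 4.02378e+07 / 1.92115e+06 = 20.94 → 21 coils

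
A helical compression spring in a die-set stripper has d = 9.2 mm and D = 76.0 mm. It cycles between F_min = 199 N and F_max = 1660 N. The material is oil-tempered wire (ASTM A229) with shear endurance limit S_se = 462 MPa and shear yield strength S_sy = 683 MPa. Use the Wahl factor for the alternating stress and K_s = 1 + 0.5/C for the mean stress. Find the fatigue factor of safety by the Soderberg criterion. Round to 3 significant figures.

1.22

C = D/d = 76.0/9.2 = 8.2609; K_W = (4C−1)/(4C−4)+0.615/C = 1.1777; K_s = 1+0.5/C = 1.0605
F_a = (F_max−F_min)/2 = 730.5 N; F_m = (F_max+F_min)/2 = 929.5 N
τ_a = K_W·8F_aD/(πd³) = 1.1777 × 181.56 = 213.83 MPa
τ_m = K_s·8F_mD/(πd³) = 1.0605 × 231.01 = 245 MPa
Soderberg: 1/n_f = τ_a/S_se + τ_m/S_sy = 213.83/462 + 245/683 = 0.46283 + 0.35871 = 0.82153
n_f = 1/0.82153 = 1.217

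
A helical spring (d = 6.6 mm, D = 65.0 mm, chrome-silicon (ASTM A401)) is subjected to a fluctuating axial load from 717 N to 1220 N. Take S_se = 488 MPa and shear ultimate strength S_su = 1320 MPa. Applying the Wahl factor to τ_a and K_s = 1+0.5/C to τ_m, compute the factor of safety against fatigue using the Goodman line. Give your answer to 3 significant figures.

1.28

C = D/d = 65.0/6.6 = 9.8485; K_W = (4C−1)/(4C−4)+0.615/C = 1.1472; K_s = 1+0.5/C = 1.0508
F_a = (F_max−F_min)/2 = 251.5 N; F_m = (F_max+F_min)/2 = 968.5 N
τ_a = K_W·8F_aD/(πd³) = 1.1472 × 144.8 = 166.11 MPa
τ_m = K_s·8F_mD/(πd³) = 1.0508 × 557.6 = 585.91 MPa
Goodman: 1/n_f = τ_a/S_se + τ_m/S_su = 166.11/488 + 585.91/1320 = 0.34039 + 0.44387 = 0.78426
n_f = 1/0.78426 = 1.275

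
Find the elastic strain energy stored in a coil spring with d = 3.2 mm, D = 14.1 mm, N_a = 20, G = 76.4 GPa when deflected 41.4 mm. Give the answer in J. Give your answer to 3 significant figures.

k = Gd⁴/(8D³N_a) = (76.4×10³)(3.2⁴)/(8·14.1³·20) = 17.861 N/mm
U = ½kδ² = 0.5 × 17.861 × 41.4² = 15307 N·mm = 15.307 J

15.3 J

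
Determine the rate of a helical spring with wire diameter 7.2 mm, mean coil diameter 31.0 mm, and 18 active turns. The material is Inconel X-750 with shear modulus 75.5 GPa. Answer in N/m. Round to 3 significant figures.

47300 N/m

k = Gd⁴/(8D³N_a) = (75.5×10³ × 7.2⁴) / (8 × 31.0³ × 18)
  = 2.02898e+08 / 4.2899e+06 = 47.297 N/mm = 47297 N/m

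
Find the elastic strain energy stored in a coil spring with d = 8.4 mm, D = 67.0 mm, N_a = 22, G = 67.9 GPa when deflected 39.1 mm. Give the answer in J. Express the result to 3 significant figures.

4.88 J

k = Gd⁴/(8D³N_a) = (67.9×10³)(8.4⁴)/(8·67.0³·22) = 6.3863 N/mm
U = ½kδ² = 0.5 × 6.3863 × 39.1² = 4881.7 N·mm = 4.8817 J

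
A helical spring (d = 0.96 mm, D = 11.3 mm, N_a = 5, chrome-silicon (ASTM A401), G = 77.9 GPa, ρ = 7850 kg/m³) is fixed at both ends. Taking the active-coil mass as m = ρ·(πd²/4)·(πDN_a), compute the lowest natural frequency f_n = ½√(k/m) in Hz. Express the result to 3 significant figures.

k = Gd⁴/(8D³N_a) = (77.9×10³)(0.96⁴)/(8·11.3³·5) = 1.1464 N/mm = 1146.4 N/m
Wire length L = πDN_a = π·11.3·5 = 177.5 mm
m = ρ·(πd²/4)·L = 7850 × 0.72382×10⁻⁶ m² × 0.1775 m = 0.0010086 kg
f_n = ½√(k/m) = 0.5·√(1146.4/0.0010086) = 0.5·√(1.1366e+06) = 533.07 Hz

533 Hz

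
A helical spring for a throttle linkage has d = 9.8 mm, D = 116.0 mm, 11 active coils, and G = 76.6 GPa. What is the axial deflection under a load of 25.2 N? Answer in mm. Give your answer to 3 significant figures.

k = Gd⁴/(8D³N_a) = (76.6×10³)(9.8⁴)/(8·116.0³·11) = 5.1437 N/mm
δ = F/k = 25.2 / 5.1437 = 4.8992 mm

4.90 mm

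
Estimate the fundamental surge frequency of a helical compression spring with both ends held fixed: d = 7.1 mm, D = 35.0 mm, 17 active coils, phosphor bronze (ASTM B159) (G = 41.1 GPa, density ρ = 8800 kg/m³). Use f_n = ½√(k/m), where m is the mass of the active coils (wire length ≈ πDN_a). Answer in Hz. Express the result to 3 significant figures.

82.9 Hz

k = Gd⁴/(8D³N_a) = (41.1×10³)(7.1⁴)/(8·35.0³·17) = 17.912 N/mm = 17912 N/m
Wire length L = πDN_a = π·35.0·17 = 1869.2 mm
m = ρ·(πd²/4)·L = 8800 × 39.592×10⁻⁶ m² × 1.8692 m = 0.65126 kg
f_n = ½√(k/m) = 0.5·√(17912/0.65126) = 0.5·√(27503) = 82.92 Hz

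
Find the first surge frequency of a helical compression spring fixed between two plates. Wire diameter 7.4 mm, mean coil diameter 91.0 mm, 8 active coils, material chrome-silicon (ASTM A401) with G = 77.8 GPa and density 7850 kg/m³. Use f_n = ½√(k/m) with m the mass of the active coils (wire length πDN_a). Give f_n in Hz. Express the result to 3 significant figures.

39.6 Hz

k = Gd⁴/(8D³N_a) = (77.8×10³)(7.4⁴)/(8·91.0³·8) = 4.8373 N/mm = 4837.3 N/m
Wire length L = πDN_a = π·91.0·8 = 2287.1 mm
m = ρ·(πd²/4)·L = 7850 × 43.008×10⁻⁶ m² × 2.2871 m = 0.77215 kg
f_n = ½√(k/m) = 0.5·√(4837.3/0.77215) = 0.5·√(6264.7) = 39.575 Hz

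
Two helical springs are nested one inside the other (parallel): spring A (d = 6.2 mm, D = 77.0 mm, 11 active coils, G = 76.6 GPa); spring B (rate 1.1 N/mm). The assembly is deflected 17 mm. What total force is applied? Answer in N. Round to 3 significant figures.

66.6 N

k_A = Gd⁴/(8D³N_a) = (76.6×10³)(6.2⁴)/(8·77.0³·11) = 2.8173 N/mm
Parallel: k_eq = 2.8173 + 1.1 = 3.9173 N/mm
F = k_eq·δ = 3.9173·17 = 66.595 N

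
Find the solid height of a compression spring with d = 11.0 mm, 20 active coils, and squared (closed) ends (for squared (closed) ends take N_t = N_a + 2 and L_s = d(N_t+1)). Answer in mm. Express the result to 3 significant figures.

253 mm

squared (closed) ends: N_t = N_a + 2 = 20 + 2 = 22
L_s = d·(N_t+1) = 11.0 × 23 = 253 mm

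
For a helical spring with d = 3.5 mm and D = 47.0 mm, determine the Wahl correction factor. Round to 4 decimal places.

C = D/d = 47.0/3.5 = 13.4286
K_W = (4C−1)/(4C−4) + 0.615/C = 52.714/49.714 + 0.0458 = 1.1061

1.1061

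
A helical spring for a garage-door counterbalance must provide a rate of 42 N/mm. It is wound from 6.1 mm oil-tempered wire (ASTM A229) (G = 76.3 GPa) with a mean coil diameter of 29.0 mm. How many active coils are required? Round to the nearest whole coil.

13

N_a = Gd⁴/(8D³k) = (76.3×10³ × 6.1⁴)/(8 × 29.0³ × 42)
    = 1.05644e+08 / 8.1947e+06 = 12.89 → 13 coils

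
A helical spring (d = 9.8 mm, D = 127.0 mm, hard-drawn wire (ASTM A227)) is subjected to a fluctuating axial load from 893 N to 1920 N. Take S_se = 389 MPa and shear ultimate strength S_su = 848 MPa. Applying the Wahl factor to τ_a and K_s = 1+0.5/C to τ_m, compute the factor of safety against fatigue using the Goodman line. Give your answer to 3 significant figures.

C = D/d = 127.0/9.8 = 12.9592; K_W = (4C−1)/(4C−4)+0.615/C = 1.1102; K_s = 1+0.5/C = 1.0386
F_a = (F_max−F_min)/2 = 513.5 N; F_m = (F_max+F_min)/2 = 1406.5 N
τ_a = K_W·8F_aD/(πd³) = 1.1102 × 176.44 = 195.88 MPa
τ_m = K_s·8F_mD/(πd³) = 1.0386 × 483.29 = 501.93 MPa
Goodman: 1/n_f = τ_a/S_se + τ_m/S_su = 195.88/389 + 501.93/848 = 0.50355 + 0.59190 = 1.0955
n_f = 1/1.0955 = 0.9129

0.913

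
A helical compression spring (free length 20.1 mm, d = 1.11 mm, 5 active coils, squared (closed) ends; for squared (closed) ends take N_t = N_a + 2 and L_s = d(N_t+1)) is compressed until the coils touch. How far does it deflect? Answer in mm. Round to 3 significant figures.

N_t = 7; L_s = 1.11·8 = 8.88 mm
δ_solid = L₀ − L_s = 20.1 − 8.88 = 11.22 mm

11.2 mm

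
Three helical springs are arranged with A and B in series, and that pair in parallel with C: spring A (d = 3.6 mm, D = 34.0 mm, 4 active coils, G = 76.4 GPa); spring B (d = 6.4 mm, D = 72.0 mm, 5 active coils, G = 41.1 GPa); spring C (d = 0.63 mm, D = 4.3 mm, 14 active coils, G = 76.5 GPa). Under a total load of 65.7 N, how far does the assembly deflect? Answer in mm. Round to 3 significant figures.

k_A = Gd⁴/(8D³N_a) = (76.4×10³)(3.6⁴)/(8·34.0³·4) = 10.203 N/mm
k_B = Gd⁴/(8D³N_a) = (41.1×10³)(6.4⁴)/(8·72.0³·5) = 4.6185 N/mm
k_C = Gd⁴/(8D³N_a) = (76.5×10³)(0.63⁴)/(8·4.3³·14) = 1.3533 N/mm
Springs A,B series: k_AB = 1/(1/10.203+1/4.6185) = 3.1793 N/mm; parallel with C: k_eq = 3.1793+1.3533 = 4.5326 N/mm
δ = F/k_eq = 65.7/4.5326 = 14.495 mm

14.5 mm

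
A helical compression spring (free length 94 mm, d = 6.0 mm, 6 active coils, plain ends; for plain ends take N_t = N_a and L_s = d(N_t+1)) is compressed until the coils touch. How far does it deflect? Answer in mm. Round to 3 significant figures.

52.0 mm

N_t = 6; L_s = 6.0·7 = 42 mm
δ_solid = L₀ − L_s = 94 − 42 = 52 mm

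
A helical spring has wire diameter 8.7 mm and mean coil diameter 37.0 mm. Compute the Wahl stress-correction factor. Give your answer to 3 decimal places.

C = D/d = 37.0/8.7 = 4.2529
K_W = (4C−1)/(4C−4) + 0.615/C = 16.011/13.011 + 0.1446 = 1.3752

1.375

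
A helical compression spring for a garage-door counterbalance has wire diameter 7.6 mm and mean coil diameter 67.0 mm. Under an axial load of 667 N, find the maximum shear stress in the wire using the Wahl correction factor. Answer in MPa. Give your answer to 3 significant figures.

302 MPa

Spring index C = D/d = 67.0/7.6 = 8.8158
K_W = (4C−1)/(4C−4) + 0.615/C = 34.263/31.263 + 0.0698 = 1.1657
τ₀ = 8FD/(πd³) = 8·667·67.0/(π·7.6³) = 357512/1379.1 = 259.24 MPa
τ_max = K·τ₀ = 1.1657 × 259.24 = 302.2 MPa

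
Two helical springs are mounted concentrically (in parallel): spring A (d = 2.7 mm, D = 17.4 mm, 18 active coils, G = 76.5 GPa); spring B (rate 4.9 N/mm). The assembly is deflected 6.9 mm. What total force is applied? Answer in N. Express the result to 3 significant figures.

k_A = Gd⁴/(8D³N_a) = (76.5×10³)(2.7⁴)/(8·17.4³·18) = 5.3593 N/mm
Parallel: k_eq = 5.3593 + 4.9 = 10.259 N/mm
F = k_eq·δ = 10.259·6.9 = 70.789 N

70.8 N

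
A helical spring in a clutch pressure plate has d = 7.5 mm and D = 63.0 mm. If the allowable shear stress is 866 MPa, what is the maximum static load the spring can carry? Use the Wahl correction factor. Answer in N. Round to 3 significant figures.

C = D/d = 63.0/7.5 = 8.4000
K_W = (4C−1)/(4C−4) + 0.615/C = 32.600/29.600 + 0.0732 = 1.1746
τ_max = K·8FD/(πd³) → F_max = τ_allow·πd³/(8DK)
F_max = 866·π·7.5³/(8·63.0·1.1746) = 1.1478e+06/591.98 = 1938.8 N

1940 N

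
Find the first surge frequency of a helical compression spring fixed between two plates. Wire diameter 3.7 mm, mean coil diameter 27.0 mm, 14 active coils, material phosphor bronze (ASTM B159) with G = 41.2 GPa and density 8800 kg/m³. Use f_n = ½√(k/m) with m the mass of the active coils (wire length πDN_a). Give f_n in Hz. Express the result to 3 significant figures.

88.3 Hz

k = Gd⁴/(8D³N_a) = (41.2×10³)(3.7⁴)/(8·27.0³·14) = 3.5026 N/mm = 3502.6 N/m
Wire length L = πDN_a = π·27.0·14 = 1187.5 mm
m = ρ·(πd²/4)·L = 8800 × 10.752×10⁻⁶ m² × 1.1875 m = 0.11236 kg
f_n = ½√(k/m) = 0.5·√(3502.6/0.11236) = 0.5·√(31173) = 88.279 Hz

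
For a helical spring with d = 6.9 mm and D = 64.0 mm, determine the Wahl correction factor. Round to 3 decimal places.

1.157

C = D/d = 64.0/6.9 = 9.2754
K_W = (4C−1)/(4C−4) + 0.615/C = 36.101/33.101 + 0.0663 = 1.1569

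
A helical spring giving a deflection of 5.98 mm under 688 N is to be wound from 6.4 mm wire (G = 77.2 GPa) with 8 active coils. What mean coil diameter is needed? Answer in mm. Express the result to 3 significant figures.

26.0 mm

Required rate k = F/δ = 688/5.98 = 115.05 N/mm
D = (Gd⁴/(8N_a·k))^(1/3) = (77.2×10³·6.4⁴/(8·8·115.05))^(1/3)
  = (17590.2)^(1/3) = 26.0070 mm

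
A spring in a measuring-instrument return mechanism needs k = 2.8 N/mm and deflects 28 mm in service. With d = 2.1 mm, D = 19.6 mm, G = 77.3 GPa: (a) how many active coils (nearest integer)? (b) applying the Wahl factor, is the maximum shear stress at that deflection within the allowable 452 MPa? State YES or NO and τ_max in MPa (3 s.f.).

N_a = Gd⁴/(8D³k) = (77.3×10³)(2.1⁴)/(8·19.6³·2.8) = 8.913 → N_a = 9
Actual rate k = Gd⁴/(8D³·9) = 2.773 N/mm
Working load F = kδ = 2.773·28 = 77.645 N
C = 19.6/2.1 = 9.3333; K_W = (4C−1)/(4C−4)+0.615/C = 1.1559
τ_max = K_W·8FD/(πd³) = 1.1559·418.46 = 483.69 MPa
τ_max > 452 MPa → exceeds allowable

(a) 9 coils; (b) NO, τ_max = 484 MPa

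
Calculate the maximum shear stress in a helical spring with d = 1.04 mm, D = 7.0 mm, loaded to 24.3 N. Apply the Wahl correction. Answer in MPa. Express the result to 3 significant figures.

Spring index C = D/d = 7.0/1.04 = 6.7308
K_W = (4C−1)/(4C−4) + 0.615/C = 25.923/22.923 + 0.0914 = 1.2222
τ₀ = 8FD/(πd³) = 8·24.3·7.0/(π·1.04³) = 1360.8/3.5339 = 385.07 MPa
τ_max = K·τ₀ = 1.2222 × 385.07 = 470.65 MPa

471 MPa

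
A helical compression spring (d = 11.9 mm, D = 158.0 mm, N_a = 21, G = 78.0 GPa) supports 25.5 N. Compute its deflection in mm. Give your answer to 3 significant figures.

k = Gd⁴/(8D³N_a) = (78.0×10³)(11.9⁴)/(8·158.0³·21) = 2.3605 N/mm
δ = F/k = 25.5 / 2.3605 = 10.803 mm

10.8 mm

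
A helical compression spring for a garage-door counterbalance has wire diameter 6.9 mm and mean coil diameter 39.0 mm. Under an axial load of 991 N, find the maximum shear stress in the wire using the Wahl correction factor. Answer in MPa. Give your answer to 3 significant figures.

Spring index C = D/d = 39.0/6.9 = 5.6522
K_W = (4C−1)/(4C−4) + 0.615/C = 21.609/18.609 + 0.1088 = 1.2700
τ₀ = 8FD/(πd³) = 8·991·39.0/(π·6.9³) = 309192/1032 = 299.59 MPa
τ_max = K·τ₀ = 1.2700 × 299.59 = 380.49 MPa

380 MPa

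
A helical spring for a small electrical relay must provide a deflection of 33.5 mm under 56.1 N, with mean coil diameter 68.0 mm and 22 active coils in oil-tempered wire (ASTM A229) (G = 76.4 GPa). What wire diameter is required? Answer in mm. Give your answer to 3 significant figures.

Required rate k = F/δ = 56.1/33.5 = 1.6746 N/mm
d = (8D³N_a·k / G)^(1/4) = (8·68.0³·22·1.6746 / (76.4×10³))^0.25
  = (1213)^0.25 = 5.9015 mm

5.90 mm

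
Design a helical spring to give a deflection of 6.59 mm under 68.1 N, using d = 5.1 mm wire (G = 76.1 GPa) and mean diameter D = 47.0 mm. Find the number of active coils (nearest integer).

6

Required rate k = F/δ = 68.1/6.59 = 10.334 N/mm
N_a = Gd⁴/(8D³k) = (76.1×10³ × 5.1⁴)/(8 × 47.0³ × 10.334)
    = 5.14832e+07 / 8.58312e+06 = 5.998 → 6 coils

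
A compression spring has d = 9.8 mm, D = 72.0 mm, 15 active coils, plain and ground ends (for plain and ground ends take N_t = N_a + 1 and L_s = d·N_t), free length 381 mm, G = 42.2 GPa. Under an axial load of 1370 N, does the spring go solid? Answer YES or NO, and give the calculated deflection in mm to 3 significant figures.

NO, δ = 158 mm

k = Gd⁴/(8D³N_a) = (42.2×10³)(9.8⁴)/(8·72.0³·15) = 8.6904 N/mm
N_t = 16; L_s = 9.8·16 = 156.8 mm; δ_solid = L₀ − L_s = 381 − 156.8 = 224.2 mm
δ = F/k = 1370/8.6904 = 157.65 mm
δ < δ_solid → spring does not go solid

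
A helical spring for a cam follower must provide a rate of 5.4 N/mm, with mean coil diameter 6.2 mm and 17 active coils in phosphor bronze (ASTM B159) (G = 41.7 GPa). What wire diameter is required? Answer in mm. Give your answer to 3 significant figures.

1.43 mm

d = (8D³N_a·k / G)^(1/4) = (8·6.2³·17·5.4 / (41.7×10³))^0.25
  = (4.1973)^0.25 = 1.4313 mm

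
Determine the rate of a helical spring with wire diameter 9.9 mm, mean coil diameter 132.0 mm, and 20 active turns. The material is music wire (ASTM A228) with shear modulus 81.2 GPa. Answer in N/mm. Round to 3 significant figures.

k = Gd⁴/(8D³N_a) = (81.2×10³ × 9.9⁴) / (8 × 132.0³ × 20)
  = 7.80004e+08 / 3.67995e+08 = 2.1196 N/mm

2.12 N/mm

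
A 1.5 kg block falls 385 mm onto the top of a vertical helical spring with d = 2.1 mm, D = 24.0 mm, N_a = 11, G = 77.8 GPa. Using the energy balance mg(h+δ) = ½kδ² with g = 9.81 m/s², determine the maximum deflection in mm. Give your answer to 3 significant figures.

k = Gd⁴/(8D³N_a) = (77.8×10³)(2.1⁴)/(8·24.0³·11) = 1.2438 N/mm
W = mg = 1.5 × 9.81 = 14.715 N
½kδ² − Wδ − Wh = 0 → δ = (W + √(W² + 2kWh))/k
δ = (14.715 + √(216.53 + 14092.6))/1.2438 = (14.715 + 119.62)/1.2438 = 108.01 mm

108 mm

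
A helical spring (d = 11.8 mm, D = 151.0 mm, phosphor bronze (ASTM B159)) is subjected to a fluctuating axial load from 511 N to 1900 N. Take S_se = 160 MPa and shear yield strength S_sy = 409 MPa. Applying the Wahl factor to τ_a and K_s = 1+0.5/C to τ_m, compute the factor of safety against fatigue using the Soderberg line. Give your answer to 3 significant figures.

C = D/d = 151.0/11.8 = 12.7966; K_W = (4C−1)/(4C−4)+0.615/C = 1.1116; K_s = 1+0.5/C = 1.0391
F_a = (F_max−F_min)/2 = 694.5 N; F_m = (F_max+F_min)/2 = 1205.5 N
τ_a = K_W·8F_aD/(πd³) = 1.1116 × 162.53 = 180.68 MPa
τ_m = K_s·8F_mD/(πd³) = 1.0391 × 282.12 = 293.15 MPa
Soderberg: 1/n_f = τ_a/S_se + τ_m/S_sy = 180.68/160 + 293.15/409 = 1.12924 + 0.71674 = 1.846
n_f = 1/1.846 = 0.5417

0.542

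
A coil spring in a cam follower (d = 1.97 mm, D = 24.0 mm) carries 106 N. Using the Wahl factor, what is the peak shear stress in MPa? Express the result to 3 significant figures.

947 MPa

Spring index C = D/d = 24.0/1.97 = 12.1827
K_W = (4C−1)/(4C−4) + 0.615/C = 47.731/44.731 + 0.0505 = 1.1175
τ₀ = 8FD/(πd³) = 8·106·24.0/(π·1.97³) = 20352/24.019 = 847.34 MPa
τ_max = K·τ₀ = 1.1175 × 847.34 = 946.95 MPa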